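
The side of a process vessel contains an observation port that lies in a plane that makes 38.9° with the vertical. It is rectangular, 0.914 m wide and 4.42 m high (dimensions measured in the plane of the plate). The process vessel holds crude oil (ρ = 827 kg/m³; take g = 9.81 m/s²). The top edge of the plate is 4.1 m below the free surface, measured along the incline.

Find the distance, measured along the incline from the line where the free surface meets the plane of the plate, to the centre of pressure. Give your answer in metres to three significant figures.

y_p = 6.57 m

γ = ρg = 827 × 9.81 / 1000 = 8.11287 kN/m³.
The plate makes 38.9° with the vertical, i.e. θ = 90° − 38.9° = 51.1° to the horizontal. Measuring y along the incline from the free-surface line, vertical depth h = y·sinθ with sinθ = 0.778243.
The centroid lies 4.42/2 = 2.21 m below the top edge, so y_c = 4.1 + 2.21 = 6.31 m and h_c = 6.31 × 0.778243 = 4.91071 m.
A = 0.914 × 4.42 = 4.03988 m².
Resultant F = γ·h_c·A = 8.11287 × 4.91071 × 4.03988 = 160.949 kN.
I_c = b·h³/12 = 0.914 × 4.42³/12 = 6.57706 m⁴.
Centre of pressure: y_p = y_c + I_c/(y_c·A) = 6.31 + 6.57706/(6.31 × 4.03988) = 6.31 + 0.258008 = 6.56801 m along the plane.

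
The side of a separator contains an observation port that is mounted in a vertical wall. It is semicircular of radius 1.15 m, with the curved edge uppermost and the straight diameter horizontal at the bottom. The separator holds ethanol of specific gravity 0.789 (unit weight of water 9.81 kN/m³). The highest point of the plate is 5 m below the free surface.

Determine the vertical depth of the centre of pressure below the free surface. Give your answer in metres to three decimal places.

h_p = 5.678 m

γ = 0.789 × 9.81 = 7.74009 kN/m³.
The centroid lies 4r/(3π) = 0.488075 m above the diameter, so r − 4r/(3π) = 1.15 − 0.488075 = 0.661925 m below the topmost point, so the centroid depth is h_c = 5 + 0.661925 = 5.66193 m.
A = πr²/2 = π × 1.15²/2 = 2.07738 m².
Resultant F = γ·h_c·A = 7.74009 × 5.66193 × 2.07738 = 91.0388 kN.
I_c = (π/8 − 8/(9π))·r⁴ = 0.109757 × 1.15⁴ = 0.191966 m⁴.
Centre of pressure: y_p = y_c + I_c/(y_c·A) = 5.66193 + 0.191966/(5.66193 × 2.07738) = 5.66193 + 0.0163209 = 5.67825 m along the plane.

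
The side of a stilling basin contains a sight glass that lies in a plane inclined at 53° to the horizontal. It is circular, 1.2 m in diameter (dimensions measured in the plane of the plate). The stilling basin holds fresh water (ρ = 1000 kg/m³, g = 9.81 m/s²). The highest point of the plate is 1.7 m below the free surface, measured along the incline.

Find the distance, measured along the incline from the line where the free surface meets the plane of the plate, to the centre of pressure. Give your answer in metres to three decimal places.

y_p = 2.339 m

γ = ρg = 1000 × 9.81 = 9810 N/m³ = 9.81 kN/m³.
Let θ = 53° be the plate's angle to the horizontal; measure y along the incline from where the plane meets the free surface. Vertical depth h = y·sinθ with sinθ = 0.798636.
The centroid is at the centre, 0.6 m below the top of the plate, so y_c = 1.7 + 0.6 = 2.3 m and h_c = 2.3 × 0.798636 = 1.83686 m.
A = π(0.6)² = 1.13097 m².
Resultant F = γ·h_c·A = 9.81 × 1.83686 × 1.13097 = 20.3796 kN.
I_c = πr⁴/4 = π × 0.6⁴/4 = 0.101788 m⁴.
Centre of pressure: y_p = y_c + I_c/(y_c·A) = 2.3 + 0.101788/(2.3 × 1.13097) = 2.3 + 0.0391307 = 2.33913 m along the plane.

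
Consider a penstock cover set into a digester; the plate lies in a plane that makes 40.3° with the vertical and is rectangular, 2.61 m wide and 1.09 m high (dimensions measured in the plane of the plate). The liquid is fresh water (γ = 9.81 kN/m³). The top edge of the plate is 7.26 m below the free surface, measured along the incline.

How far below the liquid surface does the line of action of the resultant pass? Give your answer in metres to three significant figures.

h_p = 5.96 m

γ = 9.81 kN/m³.
The plate makes 40.3° with the vertical, i.e. θ = 90° − 40.3° = 49.7° to the horizontal. Measuring y along the incline from the free-surface line, vertical depth h = y·sinθ with sinθ = 0.762668.
The centroid lies 1.09/2 = 0.545 m below the top edge, so y_c = 7.26 + 0.545 = 7.805 m and h_c = 7.805 × 0.762668 = 5.95262 m.
A = 2.61 × 1.09 = 2.8449 m².
Resultant F = γ·h_c·A = 9.81 × 5.95262 × 2.8449 = 166.129 kN.
I_c = b·h³/12 = 2.61 × 1.09³/12 = 0.281669 m⁴.
Centre of pressure: y_p = y_c + I_c/(y_c·A) = 7.805 + 0.281669/(7.805 × 2.8449) = 7.805 + 0.0126853 = 7.81769 m along the plane.
Vertically, h_p = y_p·sinθ = 7.81769 × 0.762668 = 5.9623 m.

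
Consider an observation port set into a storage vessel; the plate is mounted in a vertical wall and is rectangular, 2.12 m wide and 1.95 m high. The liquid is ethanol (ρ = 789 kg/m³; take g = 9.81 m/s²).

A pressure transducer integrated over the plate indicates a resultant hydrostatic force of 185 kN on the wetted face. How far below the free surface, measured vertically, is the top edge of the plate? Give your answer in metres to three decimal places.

d_top ≈ 4.807 m

γ = ρg = 789 × 9.81 / 1000 = 7.74009 kN/m³.
A = 2.12 × 1.95 = 4.134 m².
From F = γ·h_c·A, the centroid depth is h_c = 185/(7.74009 × 4.134) = 5.7817 m.
The centroid lies 1.95/2 = 0.975 m below the top edge, so the top edge sits at h_top = 5.7817 − 0.975 = 4.8067 m below the surface.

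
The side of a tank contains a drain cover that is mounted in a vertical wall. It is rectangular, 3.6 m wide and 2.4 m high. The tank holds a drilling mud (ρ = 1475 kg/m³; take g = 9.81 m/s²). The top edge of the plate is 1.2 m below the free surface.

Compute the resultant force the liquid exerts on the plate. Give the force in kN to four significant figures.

F ≈ 300.0 kN

γ = ρg = 1475 × 9.81 / 1000 = 14.46975 kN/m³.
The centroid lies 2.4/2 = 1.2 m below the top edge, so the centroid depth is h_c = 1.2 + 1.2 = 2.4 m.
A = 3.6 × 2.4 = 8.64 m².
Resultant F = γ·h_c·A = 14.46975 × 2.4 × 8.64 = 300.045 kN.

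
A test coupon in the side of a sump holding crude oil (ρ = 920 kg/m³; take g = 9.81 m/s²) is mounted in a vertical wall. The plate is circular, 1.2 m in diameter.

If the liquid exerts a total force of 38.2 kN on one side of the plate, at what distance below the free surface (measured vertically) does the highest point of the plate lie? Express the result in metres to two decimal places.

d_top ≈ 3.14 m

γ = ρg = 920 × 9.81 / 1000 = 9.0252 kN/m³.
A = π(0.6)² = 1.13097 m².
From F = γ·h_c·A, the centroid depth is h_c = 38.2/(9.0252 × 1.13097) = 3.74245 m.
The centroid is at the centre, 0.6 m below the top of the plate, so the highest point sits at h_top = 3.74245 − 0.6 = 3.14245 m below the surface.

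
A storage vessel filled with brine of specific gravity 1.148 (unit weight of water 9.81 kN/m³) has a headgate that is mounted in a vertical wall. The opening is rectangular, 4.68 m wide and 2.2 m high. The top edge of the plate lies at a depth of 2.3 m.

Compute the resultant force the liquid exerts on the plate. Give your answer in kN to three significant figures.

F ≈ 394 kN

γ = 1.148 × 9.81 = 11.26188 kN/m³.
The centroid lies 2.2/2 = 1.1 m below the top edge, so the centroid depth is h_c = 2.3 + 1.1 = 3.4 m.
A = 4.68 × 2.2 = 10.296 m².
Resultant F = γ·h_c·A = 11.26188 × 3.4 × 10.296 = 394.238 kN.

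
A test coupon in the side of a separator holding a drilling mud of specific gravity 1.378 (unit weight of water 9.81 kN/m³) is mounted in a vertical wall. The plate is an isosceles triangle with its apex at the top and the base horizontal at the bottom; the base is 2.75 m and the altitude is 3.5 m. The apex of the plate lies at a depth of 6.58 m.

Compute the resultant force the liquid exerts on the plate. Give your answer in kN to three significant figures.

γ = 1.378 × 9.81 = 13.51818 kN/m³.
With the apex up, the centroid sits 2h/3 = 2 × 3.5/3 = 2.33333 m below the apex, so the centroid depth is h_c = 6.58 + 2.33333 = 8.91333 m.
A = ½ × 2.75 × 3.5 = 4.8125 m².
Resultant F = γ·h_c·A = 13.51818 × 8.91333 × 4.8125 = 579.868 kN.

F ≈ 580 kN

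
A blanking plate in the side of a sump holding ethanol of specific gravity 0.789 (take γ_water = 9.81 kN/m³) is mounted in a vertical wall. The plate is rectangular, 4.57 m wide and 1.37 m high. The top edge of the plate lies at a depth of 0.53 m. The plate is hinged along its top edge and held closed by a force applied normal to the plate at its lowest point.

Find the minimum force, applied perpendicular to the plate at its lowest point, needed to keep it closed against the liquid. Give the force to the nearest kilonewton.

P ≈ 35 kN

γ = 0.789 × 9.81 = 7.74009 kN/m³.
The centroid lies 1.37/2 = 0.685 m below the top edge, so the centroid depth is h_c = 0.53 + 0.685 = 1.215 m.
A = 4.57 × 1.37 = 6.2609 m².
Resultant F = γ·h_c·A = 7.74009 × 1.215 × 6.2609 = 58.8788 kN.
I_c = b·h³/12 = 4.57 × 1.37³/12 = 0.979257 m⁴.
Centre of pressure: y_p = y_c + I_c/(y_c·A) = 1.215 + 0.979257/(1.215 × 6.2609) = 1.215 + 0.128731 = 1.34373 m along the plane.
The resultant acts 0.685 + 0.128731 = 0.813731 m (along the plate) below the hinge at the top edge, so the moment about the hinge is M = F × 0.813731 = 58.8788 × 0.813731 = 47.9115 kN·m.
A normal force at the bottom, 1.37 m from the hinge, must supply this moment: P = 47.9115/1.37 = 34.9719 kN.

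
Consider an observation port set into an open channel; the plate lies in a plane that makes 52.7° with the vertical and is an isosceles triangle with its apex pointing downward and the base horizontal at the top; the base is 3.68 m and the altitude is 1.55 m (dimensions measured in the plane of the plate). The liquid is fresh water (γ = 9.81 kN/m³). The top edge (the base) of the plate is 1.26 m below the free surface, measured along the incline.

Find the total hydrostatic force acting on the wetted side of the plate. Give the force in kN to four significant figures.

F ≈ 30.12 kN

γ = 9.81 kN/m³.
The plate makes 52.7° with the vertical, i.e. θ = 90° − 52.7° = 37.3° to the horizontal. Measuring y along the incline from the free-surface line, vertical depth h = y·sinθ with sinθ = 0.605988.
With the apex down, the centroid sits h/3 = 1.55/3 = 0.516667 m below the base (the top edge), so y_c = 1.26 + 0.516667 = 1.77667 m and h_c = 1.77667 × 0.605988 = 1.07664 m.
A = ½ × 3.68 × 1.55 = 2.852 m².
Resultant F = γ·h_c·A = 9.81 × 1.07664 × 2.852 = 30.1224 kN.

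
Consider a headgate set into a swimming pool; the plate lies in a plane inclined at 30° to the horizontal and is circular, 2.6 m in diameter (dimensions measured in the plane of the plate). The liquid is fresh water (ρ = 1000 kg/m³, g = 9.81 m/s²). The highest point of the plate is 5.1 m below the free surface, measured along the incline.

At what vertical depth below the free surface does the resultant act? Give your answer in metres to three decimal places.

γ = ρg = 1000 × 9.81 = 9810 N/m³ = 9.81 kN/m³.
Let θ = 30° be the plate's angle to the horizontal; measure y along the incline from where the plane meets the free surface. Vertical depth h = y·sinθ with sinθ = 0.500000.
The centroid is at the centre, 1.3 m below the top of the plate, so y_c = 5.1 + 1.3 = 6.4 m and h_c = 6.4 × 0.500000 = 3.2 m.
A = π(1.3)² = 5.30929 m².
Resultant F = γ·h_c·A = 9.81 × 3.2 × 5.30929 = 166.669 kN.
I_c = πr⁴/4 = π × 1.3⁴/4 = 2.24318 m⁴.
Centre of pressure: y_p = y_c + I_c/(y_c·A) = 6.4 + 2.24318/(6.4 × 5.30929) = 6.4 + 0.0660158 = 6.46602 m along the plane.
Vertically, h_p = y_p·sinθ = 6.46602 × 0.500000 = 3.23301 m.

h_p = 3.233 m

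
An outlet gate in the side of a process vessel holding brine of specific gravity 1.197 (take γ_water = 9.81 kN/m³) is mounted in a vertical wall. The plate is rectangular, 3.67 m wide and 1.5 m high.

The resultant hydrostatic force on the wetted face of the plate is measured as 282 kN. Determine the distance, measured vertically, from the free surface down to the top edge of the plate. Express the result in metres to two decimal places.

d_top ≈ 3.61 m

γ = 1.197 × 9.81 = 11.74257 kN/m³.
A = 3.67 × 1.5 = 5.505 m².
From F = γ·h_c·A, the centroid depth is h_c = 282/(11.74257 × 5.505) = 4.36243 m.
The centroid lies 1.5/2 = 0.75 m below the top edge, so the top edge sits at h_top = 4.36243 − 0.75 = 3.61243 m below the surface.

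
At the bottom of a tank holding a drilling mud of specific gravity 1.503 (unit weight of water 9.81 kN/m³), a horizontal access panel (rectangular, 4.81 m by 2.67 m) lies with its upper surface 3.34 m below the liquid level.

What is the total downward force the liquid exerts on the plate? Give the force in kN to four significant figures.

F ≈ 632.5 kN

γ = 1.503 × 9.81 = 14.74443 kN/m³.
The plate is horizontal, so pressure is uniform at p = γ·h = 14.74443 × 3.34 = 49.2464 kN/m².
A = 4.81 × 2.67 = 12.8427 m².
F = p·A = 49.2464 × 12.8427 = 632.457 kN.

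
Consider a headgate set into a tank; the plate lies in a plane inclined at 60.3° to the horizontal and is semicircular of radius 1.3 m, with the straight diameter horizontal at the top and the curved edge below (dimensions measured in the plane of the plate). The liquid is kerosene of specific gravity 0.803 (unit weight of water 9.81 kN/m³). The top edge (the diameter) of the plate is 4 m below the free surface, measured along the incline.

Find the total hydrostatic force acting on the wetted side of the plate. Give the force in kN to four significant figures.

γ = 0.803 × 9.81 = 7.87743 kN/m³.
Let θ = 60.3° be the plate's angle to the horizontal; measure y along the incline from where the plane meets the free surface. Vertical depth h = y·sinθ with sinθ = 0.868632.
The centroid of a semicircle lies 4r/(3π) = 0.551737 m from the diameter, here below the top edge, so y_c = 4 + 0.551737 = 4.55174 m and h_c = 4.55174 × 0.868632 = 3.95379 m.
A = πr²/2 = π × 1.3²/2 = 2.65465 m².
Resultant F = γ·h_c·A = 7.87743 × 3.95379 × 2.65465 = 82.6809 kN.

F ≈ 82.68 kN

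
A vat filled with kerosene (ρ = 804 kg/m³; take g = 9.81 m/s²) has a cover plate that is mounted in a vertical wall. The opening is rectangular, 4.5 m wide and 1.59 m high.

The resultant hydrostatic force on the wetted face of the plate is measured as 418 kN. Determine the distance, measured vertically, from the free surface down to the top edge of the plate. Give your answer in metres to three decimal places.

d_top ≈ 6.612 m

γ = ρg = 804 × 9.81 / 1000 = 7.88724 kN/m³.
A = 4.5 × 1.59 = 7.155 m².
From F = γ·h_c·A, the centroid depth is h_c = 418/(7.88724 × 7.155) = 7.40699 m.
The centroid lies 1.59/2 = 0.795 m below the top edge, so the top edge sits at h_top = 7.40699 − 0.795 = 6.61199 m below the surface.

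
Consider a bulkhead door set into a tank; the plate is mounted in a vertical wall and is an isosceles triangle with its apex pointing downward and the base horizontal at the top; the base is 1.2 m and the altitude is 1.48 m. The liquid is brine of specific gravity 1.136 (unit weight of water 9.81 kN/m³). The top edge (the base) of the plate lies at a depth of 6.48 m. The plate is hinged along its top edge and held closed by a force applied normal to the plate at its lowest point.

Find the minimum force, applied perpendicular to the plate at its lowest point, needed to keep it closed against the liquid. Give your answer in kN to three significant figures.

P ≈ 23.8 kN

γ = 1.136 × 9.81 = 11.14416 kN/m³.
With the apex down, the centroid sits h/3 = 1.48/3 = 0.493333 m below the base (the top edge), so the centroid depth is h_c = 6.48 + 0.493333 = 6.97333 m.
A = ½ × 1.2 × 1.48 = 0.888 m².
Resultant F = γ·h_c·A = 11.14416 × 6.97333 × 0.888 = 69.0082 kN.
I_c = b·h³/36 = 1.2 × 1.48³/36 = 0.10806 m⁴.
Centre of pressure: y_p = y_c + I_c/(y_c·A) = 6.97333 + 0.10806/(6.97333 × 0.888) = 6.97333 + 0.0174507 = 6.99078 m along the plane.
The resultant acts 0.493333 + 0.0174507 = 0.510784 m (along the plate) below the hinge at the top edge, so the moment about the hinge is M = F × 0.510784 = 69.0082 × 0.510784 = 35.2483 kN·m.
A normal force at the bottom, 1.48 m from the hinge, must supply this moment: P = 35.2483/1.48 = 23.8164 kN.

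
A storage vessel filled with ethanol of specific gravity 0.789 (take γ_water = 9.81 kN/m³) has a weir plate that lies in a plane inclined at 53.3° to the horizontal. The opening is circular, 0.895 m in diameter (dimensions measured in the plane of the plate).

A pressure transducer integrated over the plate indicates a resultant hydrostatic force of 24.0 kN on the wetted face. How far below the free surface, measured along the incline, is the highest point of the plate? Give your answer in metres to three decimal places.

γ = 0.789 × 9.81 = 7.74009 kN/m³.
A = π(0.4475)² = 0.629124 m².
From F = γ·h_c·A, the centroid depth is h_c = 24.0/(7.74009 × 0.629124) = 4.92866 m.
Let θ = 53.3° be the plate's angle to the horizontal; measure y along the incline from where the plane meets the free surface. Vertical depth h = y·sinθ with sinθ = 0.801776.
Along the incline, y_c = h_c/sinθ = 4.92866/0.801776 = 6.14718 m.
The centroid is at the centre, 0.4475 m below the top of the plate, so the highest point sits at y_top = 6.14718 − 0.4475 = 5.69968 m along the incline.

y_top ≈ 5.700 m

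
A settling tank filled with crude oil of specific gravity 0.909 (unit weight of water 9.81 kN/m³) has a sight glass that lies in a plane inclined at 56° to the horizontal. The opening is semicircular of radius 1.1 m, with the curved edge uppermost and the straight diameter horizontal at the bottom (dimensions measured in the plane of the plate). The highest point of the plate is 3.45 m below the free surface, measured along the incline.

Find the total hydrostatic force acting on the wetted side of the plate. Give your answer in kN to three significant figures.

F ≈ 57.4 kN

γ = 0.909 × 9.81 = 8.91729 kN/m³.
Let θ = 56° be the plate's angle to the horizontal; measure y along the incline from where the plane meets the free surface. Vertical depth h = y·sinθ with sinθ = 0.829038.
The centroid lies 4r/(3π) = 0.466854 m above the diameter, so r − 4r/(3π) = 1.1 − 0.466854 = 0.633146 m below the topmost point, so y_c = 3.45 + 0.633146 = 4.08315 m and h_c = 4.08315 × 0.829038 = 3.38509 m.
A = πr²/2 = π × 1.1²/2 = 1.90066 m².
Resultant F = γ·h_c·A = 8.91729 × 3.38509 × 1.90066 = 57.373 kN.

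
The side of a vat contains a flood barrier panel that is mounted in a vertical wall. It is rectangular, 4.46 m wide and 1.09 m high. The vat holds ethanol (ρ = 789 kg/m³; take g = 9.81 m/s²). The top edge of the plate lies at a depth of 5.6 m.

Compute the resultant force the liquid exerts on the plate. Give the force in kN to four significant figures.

F ≈ 231.2 kN

γ = ρg = 789 × 9.81 / 1000 = 7.74009 kN/m³.
The centroid lies 1.09/2 = 0.545 m below the top edge, so the centroid depth is h_c = 5.6 + 0.545 = 6.145 m.
A = 4.46 × 1.09 = 4.8614 m².
Resultant F = γ·h_c·A = 7.74009 × 6.145 × 4.8614 = 231.222 kN.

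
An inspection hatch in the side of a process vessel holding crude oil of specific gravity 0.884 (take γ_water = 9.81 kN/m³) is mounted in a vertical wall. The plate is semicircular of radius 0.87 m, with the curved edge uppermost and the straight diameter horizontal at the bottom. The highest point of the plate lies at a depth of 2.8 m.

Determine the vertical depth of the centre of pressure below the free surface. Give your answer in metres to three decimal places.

h_p = 3.317 m

γ = 0.884 × 9.81 = 8.67204 kN/m³.
The centroid lies 4r/(3π) = 0.369239 m above the diameter, so r − 4r/(3π) = 0.87 − 0.369239 = 0.500761 m below the topmost point, so the centroid depth is h_c = 2.8 + 0.500761 = 3.30076 m.
A = πr²/2 = π × 0.87²/2 = 1.18894 m².
Resultant F = γ·h_c·A = 8.67204 × 3.30076 × 1.18894 = 34.0326 kN.
I_c = (π/8 − 8/(9π))·r⁴ = 0.109757 × 0.87⁴ = 0.0628795 m⁴.
Centre of pressure: y_p = y_c + I_c/(y_c·A) = 3.30076 + 0.0628795/(3.30076 × 1.18894) = 3.30076 + 0.0160227 = 3.31678 m along the plane.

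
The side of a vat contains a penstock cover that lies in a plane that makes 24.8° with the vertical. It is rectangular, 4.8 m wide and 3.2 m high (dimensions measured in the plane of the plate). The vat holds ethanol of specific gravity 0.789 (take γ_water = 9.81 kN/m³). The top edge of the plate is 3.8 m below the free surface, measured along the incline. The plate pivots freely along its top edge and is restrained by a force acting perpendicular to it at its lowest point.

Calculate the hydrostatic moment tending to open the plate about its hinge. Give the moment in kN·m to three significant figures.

M ≈ 1020 kN·m

γ = 0.789 × 9.81 = 7.74009 kN/m³.
The plate makes 24.8° with the vertical, i.e. θ = 90° − 24.8° = 65.2° to the horizontal. Measuring y along the incline from the free-surface line, vertical depth h = y·sinθ with sinθ = 0.907777.
The centroid lies 3.2/2 = 1.6 m below the top edge, so y_c = 3.8 + 1.6 = 5.4 m and h_c = 5.4 × 0.907777 = 4.902 m.
A = 4.8 × 3.2 = 15.36 m².
Resultant F = γ·h_c·A = 7.74009 × 4.902 × 15.36 = 582.788 kN.
I_c = b·h³/12 = 4.8 × 3.2³/12 = 13.1072 m⁴.
Centre of pressure: y_p = y_c + I_c/(y_c·A) = 5.4 + 13.1072/(5.4 × 15.36) = 5.4 + 0.158025 = 5.55803 m along the plane.
The resultant acts 1.6 + 0.158025 = 1.75803 m (along the plate) below the hinge at the top edge, so the moment about the hinge is M = F × 1.75803 = 582.788 × 1.75803 = 1024.56 kN·m.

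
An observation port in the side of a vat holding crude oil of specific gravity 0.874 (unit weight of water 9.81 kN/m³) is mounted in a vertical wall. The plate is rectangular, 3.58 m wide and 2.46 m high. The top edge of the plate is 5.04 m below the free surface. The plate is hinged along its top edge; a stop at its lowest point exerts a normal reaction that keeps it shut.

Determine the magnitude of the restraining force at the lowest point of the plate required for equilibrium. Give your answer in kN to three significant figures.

γ = 0.874 × 9.81 = 8.57394 kN/m³.
The centroid lies 2.46/2 = 1.23 m below the top edge, so the centroid depth is h_c = 5.04 + 1.23 = 6.27 m.
A = 3.58 × 2.46 = 8.8068 m².
Resultant F = γ·h_c·A = 8.57394 × 6.27 × 8.8068 = 473.441 kN.
I_c = b·h³/12 = 3.58 × 2.46³/12 = 4.44127 m⁴.
Centre of pressure: y_p = y_c + I_c/(y_c·A) = 6.27 + 4.44127/(6.27 × 8.8068) = 6.27 + 0.0804306 = 6.35043 m along the plane.
The resultant acts 1.23 + 0.0804306 = 1.31043 m (along the plate) below the hinge at the top edge, so the moment about the hinge is M = F × 1.31043 = 473.441 × 1.31043 = 620.411 kN·m.
A normal force at the bottom, 2.46 m from the hinge, must supply this moment: P = 620.411/2.46 = 252.2 kN.

P ≈ 252 kN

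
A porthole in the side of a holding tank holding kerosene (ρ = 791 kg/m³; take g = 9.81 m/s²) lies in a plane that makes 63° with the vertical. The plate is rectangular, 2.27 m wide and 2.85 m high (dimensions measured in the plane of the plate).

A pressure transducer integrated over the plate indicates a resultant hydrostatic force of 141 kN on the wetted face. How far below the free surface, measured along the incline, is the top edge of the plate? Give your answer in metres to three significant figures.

y_top ≈ 4.76 m

γ = ρg = 791 × 9.81 / 1000 = 7.75971 kN/m³.
A = 2.27 × 2.85 = 6.4695 m².
From F = γ·h_c·A, the centroid depth is h_c = 141/(7.75971 × 6.4695) = 2.80868 m.
The plate makes 63° with the vertical, i.e. θ = 90° − 63° = 27° to the horizontal. Measuring y along the incline from the free-surface line, vertical depth h = y·sinθ with sinθ = 0.453990.
Along the incline, y_c = h_c/sinθ = 2.80868/0.453990 = 6.18666 m.
The centroid lies 2.85/2 = 1.425 m below the top edge, so the top edge sits at y_top = 6.18666 − 1.425 = 4.76166 m along the incline.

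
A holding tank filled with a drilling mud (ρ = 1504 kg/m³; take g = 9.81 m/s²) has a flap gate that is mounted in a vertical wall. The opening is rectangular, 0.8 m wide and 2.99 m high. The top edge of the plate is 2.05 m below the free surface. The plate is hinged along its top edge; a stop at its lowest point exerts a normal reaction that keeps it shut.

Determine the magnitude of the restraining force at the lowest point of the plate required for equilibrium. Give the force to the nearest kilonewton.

γ = ρg = 1504 × 9.81 / 1000 = 14.75424 kN/m³.
The centroid lies 2.99/2 = 1.495 m below the top edge, so the centroid depth is h_c = 2.05 + 1.495 = 3.545 m.
A = 0.8 × 2.99 = 2.392 m².
Resultant F = γ·h_c·A = 14.75424 × 3.545 × 2.392 = 125.111 kN.
I_c = b·h³/12 = 0.8 × 2.99³/12 = 1.78206 m⁴.
Centre of pressure: y_p = y_c + I_c/(y_c·A) = 3.545 + 1.78206/(3.545 × 2.392) = 3.545 + 0.210158 = 3.75516 m along the plane.
The resultant acts 1.495 + 0.210158 = 1.70516 m (along the plate) below the hinge at the top edge, so the moment about the hinge is M = F × 1.70516 = 125.111 × 1.70516 = 213.334 kN·m.
A normal force at the bottom, 2.99 m from the hinge, must supply this moment: P = 213.334/2.99 = 71.3492 kN.

P ≈ 71 kN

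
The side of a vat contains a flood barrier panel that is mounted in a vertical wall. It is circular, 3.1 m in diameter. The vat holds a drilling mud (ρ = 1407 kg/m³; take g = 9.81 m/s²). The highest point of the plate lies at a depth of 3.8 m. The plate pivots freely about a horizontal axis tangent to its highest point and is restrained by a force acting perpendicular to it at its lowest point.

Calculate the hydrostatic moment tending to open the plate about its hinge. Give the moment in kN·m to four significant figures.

M ≈ 926.5 kN·m

γ = ρg = 1407 × 9.81 / 1000 = 13.80267 kN/m³.
The centroid is at the centre, 1.55 m below the top of the plate, so the centroid depth is h_c = 3.8 + 1.55 = 5.35 m.
A = π(1.55)² = 7.54768 m².
Resultant F = γ·h_c·A = 13.80267 × 5.35 × 7.54768 = 557.353 kN.
I_c = πr⁴/4 = π × 1.55⁴/4 = 4.53332 m⁴.
Centre of pressure: y_p = y_c + I_c/(y_c·A) = 5.35 + 4.53332/(5.35 × 7.54768) = 5.35 + 0.112266 = 5.46227 m along the plane.
The resultant acts 1.55 + 0.112266 = 1.66227 m (along the plate) below the hinge at the top edge, so the moment about the hinge is M = F × 1.66227 = 557.353 × 1.66227 = 926.471 kN·m.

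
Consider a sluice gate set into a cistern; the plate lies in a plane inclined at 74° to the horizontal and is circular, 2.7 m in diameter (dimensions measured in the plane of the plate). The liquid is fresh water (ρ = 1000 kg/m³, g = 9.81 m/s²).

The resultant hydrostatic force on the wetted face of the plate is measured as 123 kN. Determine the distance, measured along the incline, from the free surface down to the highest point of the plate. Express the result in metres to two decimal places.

y_top ≈ 0.93 m

γ = ρg = 1000 × 9.81 = 9810 N/m³ = 9.81 kN/m³.
A = π(1.35)² = 5.72555 m².
From F = γ·h_c·A, the centroid depth is h_c = 123/(9.81 × 5.72555) = 2.18987 m.
Let θ = 74° be the plate's angle to the horizontal; measure y along the incline from where the plane meets the free surface. Vertical depth h = y·sinθ with sinθ = 0.961262.
Along the incline, y_c = h_c/sinθ = 2.18987/0.961262 = 2.27812 m.
The centroid is at the centre, 1.35 m below the top of the plate, so the highest point sits at y_top = 2.27812 − 1.35 = 0.92812 m along the incline.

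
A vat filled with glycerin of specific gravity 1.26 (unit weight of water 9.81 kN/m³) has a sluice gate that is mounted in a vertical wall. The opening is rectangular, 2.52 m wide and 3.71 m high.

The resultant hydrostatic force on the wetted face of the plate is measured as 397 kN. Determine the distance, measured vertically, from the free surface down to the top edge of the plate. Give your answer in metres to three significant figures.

γ = 1.26 × 9.81 = 12.3606 kN/m³.
A = 2.52 × 3.71 = 9.3492 m².
From F = γ·h_c·A, the centroid depth is h_c = 397/(12.3606 × 9.3492) = 3.43539 m.
The centroid lies 3.71/2 = 1.855 m below the top edge, so the top edge sits at h_top = 3.43539 − 1.855 = 1.58039 m below the surface.

d_top ≈ 1.58 m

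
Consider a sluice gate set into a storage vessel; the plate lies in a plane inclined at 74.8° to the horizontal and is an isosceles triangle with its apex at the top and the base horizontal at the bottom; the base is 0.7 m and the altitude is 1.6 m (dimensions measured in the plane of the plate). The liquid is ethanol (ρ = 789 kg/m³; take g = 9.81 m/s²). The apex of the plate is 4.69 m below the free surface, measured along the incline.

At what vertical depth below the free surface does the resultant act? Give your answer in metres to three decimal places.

γ = ρg = 789 × 9.81 / 1000 = 7.74009 kN/m³.
Let θ = 74.8° be the plate's angle to the horizontal; measure y along the incline from where the plane meets the free surface. Vertical depth h = y·sinθ with sinθ = 0.965016.
With the apex up, the centroid sits 2h/3 = 2 × 1.6/3 = 1.06667 m below the apex, so y_c = 4.69 + 1.06667 = 5.75667 m and h_c = 5.75667 × 0.965016 = 5.55528 m.
A = ½ × 0.7 × 1.6 = 0.56 m².
Resultant F = γ·h_c·A = 7.74009 × 5.55528 × 0.56 = 24.0791 kN.
I_c = b·h³/36 = 0.7 × 1.6³/36 = 0.0796444 m⁴.
Centre of pressure: y_p = y_c + I_c/(y_c·A) = 5.75667 + 0.0796444/(5.75667 × 0.56) = 5.75667 + 0.0247056 = 5.78138 m along the plane.
Vertically, h_p = y_p·sinθ = 5.78138 × 0.965016 = 5.57912 m.

h_p = 5.579 m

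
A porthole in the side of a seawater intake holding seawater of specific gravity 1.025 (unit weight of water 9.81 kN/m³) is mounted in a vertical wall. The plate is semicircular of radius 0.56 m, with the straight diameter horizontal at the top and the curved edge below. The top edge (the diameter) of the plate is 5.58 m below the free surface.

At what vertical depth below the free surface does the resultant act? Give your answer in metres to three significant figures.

γ = 1.025 × 9.81 = 10.05525 kN/m³.
The centroid of a semicircle lies 4r/(3π) = 0.237671 m from the diameter, here below the top edge, so the centroid depth is h_c = 5.58 + 0.237671 = 5.81767 m.
A = πr²/2 = π × 0.56²/2 = 0.492602 m².
Resultant F = γ·h_c·A = 10.05525 × 5.81767 × 0.492602 = 28.8163 kN.
I_c = (π/8 − 8/(9π))·r⁴ = 0.109757 × 0.56⁴ = 0.010794 m⁴.
Centre of pressure: y_p = y_c + I_c/(y_c·A) = 5.81767 + 0.010794/(5.81767 × 0.492602) = 5.81767 + 0.00376649 = 5.82144 m along the plane.

h_p = 5.82 m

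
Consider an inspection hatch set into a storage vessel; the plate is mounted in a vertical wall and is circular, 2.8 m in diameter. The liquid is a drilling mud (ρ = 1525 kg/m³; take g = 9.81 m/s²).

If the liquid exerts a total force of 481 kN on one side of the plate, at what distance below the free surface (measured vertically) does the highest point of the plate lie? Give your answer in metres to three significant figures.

d_top ≈ 3.82 m

γ = ρg = 1525 × 9.81 / 1000 = 14.96025 kN/m³.
A = π(1.4)² = 6.15752 m².
From F = γ·h_c·A, the centroid depth is h_c = 481/(14.96025 × 6.15752) = 5.22156 m.
The centroid is at the centre, 1.4 m below the top of the plate, so the highest point sits at h_top = 5.22156 − 1.4 = 3.82156 m below the surface.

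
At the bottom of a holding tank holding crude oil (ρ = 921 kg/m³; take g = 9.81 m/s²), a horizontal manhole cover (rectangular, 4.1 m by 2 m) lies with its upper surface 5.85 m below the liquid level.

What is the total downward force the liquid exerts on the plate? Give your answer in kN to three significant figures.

F ≈ 433 kN

γ = ρg = 921 × 9.81 / 1000 = 9.03501 kN/m³.
The plate is horizontal, so pressure is uniform at p = γ·h = 9.03501 × 5.85 = 52.8548 kN/m².
A = 4.1 × 2 = 8.2 m².
F = p·A = 52.8548 × 8.2 = 433.409 kN.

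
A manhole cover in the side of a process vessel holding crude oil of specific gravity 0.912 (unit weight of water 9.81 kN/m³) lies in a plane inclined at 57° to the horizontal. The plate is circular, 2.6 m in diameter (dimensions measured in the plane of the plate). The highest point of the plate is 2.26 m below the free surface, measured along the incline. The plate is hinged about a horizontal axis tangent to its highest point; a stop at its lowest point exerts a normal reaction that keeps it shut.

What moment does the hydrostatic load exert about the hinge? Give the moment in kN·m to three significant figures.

M ≈ 201 kN·m

γ = 0.912 × 9.81 = 8.94672 kN/m³.
Let θ = 57° be the plate's angle to the horizontal; measure y along the incline from where the plane meets the free surface. Vertical depth h = y·sinθ with sinθ = 0.838671.
The centroid is at the centre, 1.3 m below the top of the plate, so y_c = 2.26 + 1.3 = 3.56 m and h_c = 3.56 × 0.838671 = 2.98567 m.
A = π(1.3)² = 5.30929 m².
Resultant F = γ·h_c·A = 8.94672 × 2.98567 × 5.30929 = 141.822 kN.
I_c = πr⁴/4 = π × 1.3⁴/4 = 2.24318 m⁴.
Centre of pressure: y_p = y_c + I_c/(y_c·A) = 3.56 + 2.24318/(3.56 × 5.30929) = 3.56 + 0.11868 = 3.67868 m along the plane.
The resultant acts 1.3 + 0.11868 = 1.41868 m (along the plate) below the hinge at the top edge, so the moment about the hinge is M = F × 1.41868 = 141.822 × 1.41868 = 201.2 kN·m.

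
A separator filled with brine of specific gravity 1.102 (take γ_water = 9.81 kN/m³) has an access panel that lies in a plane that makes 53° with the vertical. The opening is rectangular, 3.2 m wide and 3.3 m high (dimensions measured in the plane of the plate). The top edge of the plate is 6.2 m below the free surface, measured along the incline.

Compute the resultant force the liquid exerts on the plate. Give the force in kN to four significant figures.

F ≈ 539.3 kN

γ = 1.102 × 9.81 = 10.81062 kN/m³.
The plate makes 53° with the vertical, i.e. θ = 90° − 53° = 37° to the horizontal. Measuring y along the incline from the free-surface line, vertical depth h = y·sinθ with sinθ = 0.601815.
The centroid lies 3.3/2 = 1.65 m below the top edge, so y_c = 6.2 + 1.65 = 7.85 m and h_c = 7.85 × 0.601815 = 4.72425 m.
A = 3.2 × 3.3 = 10.56 m².
Resultant F = γ·h_c·A = 10.81062 × 4.72425 × 10.56 = 539.321 kN.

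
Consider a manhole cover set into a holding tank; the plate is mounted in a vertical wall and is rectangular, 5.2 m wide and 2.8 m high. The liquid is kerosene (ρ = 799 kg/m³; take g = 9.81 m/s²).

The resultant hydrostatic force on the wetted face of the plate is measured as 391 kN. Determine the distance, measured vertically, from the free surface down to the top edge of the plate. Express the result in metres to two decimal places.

γ = ρg = 799 × 9.81 / 1000 = 7.83819 kN/m³.
A = 5.2 × 2.8 = 14.56 m².
From F = γ·h_c·A, the centroid depth is h_c = 391/(7.83819 × 14.56) = 3.4261 m.
The centroid lies 2.8/2 = 1.4 m below the top edge, so the top edge sits at h_top = 3.4261 − 1.4 = 2.0261 m below the surface.

d_top ≈ 2.03 m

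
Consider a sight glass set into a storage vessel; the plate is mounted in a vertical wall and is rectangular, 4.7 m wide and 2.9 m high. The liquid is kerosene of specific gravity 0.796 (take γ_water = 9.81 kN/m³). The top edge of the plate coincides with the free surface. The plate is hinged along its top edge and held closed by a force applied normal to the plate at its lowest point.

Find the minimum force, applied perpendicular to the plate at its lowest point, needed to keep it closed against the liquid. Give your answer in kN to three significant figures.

γ = 0.796 × 9.81 = 7.80876 kN/m³.
The centroid lies 2.9/2 = 1.45 m below the top edge, so the centroid depth is h_c = 1.45 m.
A = 4.7 × 2.9 = 13.63 m².
Resultant F = γ·h_c·A = 7.80876 × 1.45 × 13.63 = 154.328 kN.
I_c = b·h³/12 = 4.7 × 2.9³/12 = 9.55236 m⁴.
Centre of pressure: y_p = y_c + I_c/(y_c·A) = 1.45 + 9.55236/(1.45 × 13.63) = 1.45 + 0.483333 = 1.93333 m along the plane.
The resultant acts 1.45 + 0.483333 = 1.93333 m (along the plate) below the hinge at the top edge, so the moment about the hinge is M = F × 1.93333 = 154.328 × 1.93333 = 298.367 kN·m.
A normal force at the bottom, 2.9 m from the hinge, must supply this moment: P = 298.367/2.9 = 102.885 kN.

P ≈ 103 kN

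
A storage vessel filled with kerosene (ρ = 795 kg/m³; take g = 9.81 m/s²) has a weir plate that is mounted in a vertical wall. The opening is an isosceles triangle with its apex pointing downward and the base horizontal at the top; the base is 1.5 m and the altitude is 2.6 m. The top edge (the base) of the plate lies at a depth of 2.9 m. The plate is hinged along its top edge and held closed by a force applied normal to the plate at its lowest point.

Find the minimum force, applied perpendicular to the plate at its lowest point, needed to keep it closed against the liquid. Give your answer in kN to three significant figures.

γ = ρg = 795 × 9.81 / 1000 = 7.79895 kN/m³.
With the apex down, the centroid sits h/3 = 2.6/3 = 0.866667 m below the base (the top edge), so the centroid depth is h_c = 2.9 + 0.866667 = 3.76667 m.
A = ½ × 1.5 × 2.6 = 1.95 m².
Resultant F = γ·h_c·A = 7.79895 × 3.76667 × 1.95 = 57.2833 kN.
I_c = b·h³/36 = 1.5 × 2.6³/36 = 0.732333 m⁴.
Centre of pressure: y_p = y_c + I_c/(y_c·A) = 3.76667 + 0.732333/(3.76667 × 1.95) = 3.76667 + 0.0997049 = 3.86637 m along the plane.
The resultant acts 0.866667 + 0.0997049 = 0.966372 m (along the plate) below the hinge at the top edge, so the moment about the hinge is M = F × 0.966372 = 57.2833 × 0.966372 = 55.357 kN·m.
A normal force at the bottom, 2.6 m from the hinge, must supply this moment: P = 55.357/2.6 = 21.2912 kN.

P ≈ 21.3 kN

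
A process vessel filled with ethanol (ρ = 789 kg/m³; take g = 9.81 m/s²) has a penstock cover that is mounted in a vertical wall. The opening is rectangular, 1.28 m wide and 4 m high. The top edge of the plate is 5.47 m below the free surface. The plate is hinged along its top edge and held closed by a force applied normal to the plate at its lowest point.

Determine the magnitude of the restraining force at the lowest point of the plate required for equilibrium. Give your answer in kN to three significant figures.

P ≈ 161 kN

γ = ρg = 789 × 9.81 / 1000 = 7.74009 kN/m³.
The centroid lies 4/2 = 2 m below the top edge, so the centroid depth is h_c = 5.47 + 2 = 7.47 m.
A = 1.28 × 4 = 5.12 m².
Resultant F = γ·h_c·A = 7.74009 × 7.47 × 5.12 = 296.031 kN.
I_c = b·h³/12 = 1.28 × 4³/12 = 6.82667 m⁴.
Centre of pressure: y_p = y_c + I_c/(y_c·A) = 7.47 + 6.82667/(7.47 × 5.12) = 7.47 + 0.178492 = 7.64849 m along the plane.
The resultant acts 2 + 0.178492 = 2.17849 m (along the plate) below the hinge at the top edge, so the moment about the hinge is M = F × 2.17849 = 296.031 × 2.17849 = 644.901 kN·m.
A normal force at the bottom, 4 m from the hinge, must supply this moment: P = 644.901/4 = 161.225 kN.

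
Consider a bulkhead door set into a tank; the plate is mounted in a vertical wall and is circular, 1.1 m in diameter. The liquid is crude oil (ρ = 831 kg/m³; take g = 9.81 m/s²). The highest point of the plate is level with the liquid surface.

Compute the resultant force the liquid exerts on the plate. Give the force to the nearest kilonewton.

F ≈ 4 kN

γ = ρg = 831 × 9.81 / 1000 = 8.15211 kN/m³.
The centroid is at the centre, 0.55 m below the top of the plate, so the centroid depth is h_c = 0.55 m.
A = π(0.55)² = 0.950332 m².
Resultant F = γ·h_c·A = 8.15211 × 0.55 × 0.950332 = 4.26097 kN.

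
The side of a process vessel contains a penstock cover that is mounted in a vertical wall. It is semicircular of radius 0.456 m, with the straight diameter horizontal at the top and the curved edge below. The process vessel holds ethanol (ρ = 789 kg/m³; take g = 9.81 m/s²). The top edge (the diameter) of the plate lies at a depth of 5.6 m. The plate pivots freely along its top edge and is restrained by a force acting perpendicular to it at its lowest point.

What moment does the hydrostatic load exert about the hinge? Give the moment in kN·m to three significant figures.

γ = ρg = 789 × 9.81 / 1000 = 7.74009 kN/m³.
The centroid of a semicircle lies 4r/(3π) = 0.193532 m from the diameter, here below the top edge, so the centroid depth is h_c = 5.6 + 0.193532 = 5.79353 m.
A = πr²/2 = π × 0.456²/2 = 0.326625 m².
Resultant F = γ·h_c·A = 7.74009 × 5.79353 × 0.326625 = 14.6467 kN.
I_c = (π/8 − 8/(9π))·r⁴ = 0.109757 × 0.456⁴ = 0.00474561 m⁴.
Centre of pressure: y_p = y_c + I_c/(y_c·A) = 5.79353 + 0.00474561/(5.79353 × 0.326625) = 5.79353 + 0.00250784 = 5.79604 m along the plane.
The resultant acts 0.193532 + 0.00250784 = 0.19604 m (along the plate) below the hinge at the top edge, so the moment about the hinge is M = F × 0.19604 = 14.6467 × 0.19604 = 2.87134 kN·m.

M ≈ 2.87 kN·m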